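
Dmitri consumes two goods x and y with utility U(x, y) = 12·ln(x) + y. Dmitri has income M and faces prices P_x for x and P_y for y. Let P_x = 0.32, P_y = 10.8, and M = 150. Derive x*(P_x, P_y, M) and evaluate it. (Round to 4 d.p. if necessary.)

So x*(P_x,P_y) = 12·P_y/P_x, independent of income; and y* = (M − 12·P_y)/P_y.
At the given prices: x* = 12·10.8/0.32 = 405.

x* = 405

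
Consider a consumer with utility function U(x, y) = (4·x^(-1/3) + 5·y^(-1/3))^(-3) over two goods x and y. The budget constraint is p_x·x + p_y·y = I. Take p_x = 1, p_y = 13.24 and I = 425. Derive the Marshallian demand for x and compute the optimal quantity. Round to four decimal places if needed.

x* = 130.5667

MRS = MU_x/MU_y = (4/5)·(y/x)^(4/3). Set equal to p_x/p_y.
Hence y/x = ((5/4)·p_x/p_y)^(1/(4/3)), i.e. raised to the 0.75 power.
Substitute y = (y/x)·x into the budget: x* = I/(p_x + p_y·(y/x)).
Numerically y/x = 0.17032, so x* = 425/(1 + 13.24·0.17032) = 130.5667.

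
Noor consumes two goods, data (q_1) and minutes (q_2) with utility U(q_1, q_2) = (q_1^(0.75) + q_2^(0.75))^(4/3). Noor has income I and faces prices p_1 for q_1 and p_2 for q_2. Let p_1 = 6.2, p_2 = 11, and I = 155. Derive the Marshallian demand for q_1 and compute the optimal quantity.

From the CES first-order condition, (q_2/q_1)^(0.25) = p_1/p_2.
Solve for the ratio: q_2/q_1 = [p_1/p_2]^(4).
With the ratio pinned down, the budget gives q_1* = I/(p_1 + p_2·(q_2/q_1)) and q_2* = (q_2/q_1)·q_1*.
Numerically q_2/q_1 = 0.100924, so q_1* = 155/(6.2 + 11·0.100924) = 21.2033.

q_1* = 21.2033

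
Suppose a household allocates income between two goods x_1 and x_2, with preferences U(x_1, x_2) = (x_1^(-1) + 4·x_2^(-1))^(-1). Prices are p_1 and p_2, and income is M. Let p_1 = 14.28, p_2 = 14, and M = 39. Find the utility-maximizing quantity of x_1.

With the ratio pinned down, the budget gives x_1* = M/(p_1 + p_2·(x_2/x_1)) and x_2* = (x_2/x_1)·x_1*.
Numerically x_2/x_1 = 2.019901, so x_1* = 39/(14.28 + 14·2.019901) = 0.9164.

x_1* = 0.9164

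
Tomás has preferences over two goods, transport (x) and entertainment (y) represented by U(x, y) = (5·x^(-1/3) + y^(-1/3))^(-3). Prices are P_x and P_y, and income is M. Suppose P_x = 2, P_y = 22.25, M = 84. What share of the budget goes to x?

share on x = 0.6467

MU_x ∝ 5·x^(-4/3), MU_y ∝ y^(-4/3), so MRS = 5·(y/x)^(4/3) = P_x/P_y.
Solve for the ratio: y/x = [(1/5)·P_x/P_y]^(0.75).
Substitute y = (y/x)·x into the budget: x* = M/(P_x + P_y·(y/x)).
Numerically y/x = 0.049096, so x* = 84/(2 + 22.25·0.049096) = 27.1635 and y* = 0.049096·27.1635 = 1.3336.
Expenditure on x: 2·27.1635 = 54.3269; share = 0.6467.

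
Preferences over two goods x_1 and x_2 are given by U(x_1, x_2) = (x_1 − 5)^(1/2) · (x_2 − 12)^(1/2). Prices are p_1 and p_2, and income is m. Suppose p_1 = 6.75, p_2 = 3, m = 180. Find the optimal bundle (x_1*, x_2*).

x_1* = 13.1667, x_2* = 30.375

MRS = (x_2−12)/(x_1−5). Tangency with p_1/p_2 gives x_2−12 = (p_1/p_2)·(x_1−5).
Substituting into the budget: x_1* = 5 + 0.5·(m − 5·p_1 − 12·p_2)/p_1, and x_2* = 12 + 0.5·(…)/p_2.
Discretionary income = 180 − 5·6.75 − 12·3 = 110.25; x_1* = 5 + 0.5·110.25/6.75 = 13.1667; x_2* = 12 + 0.5·110.25/3 = 30.375.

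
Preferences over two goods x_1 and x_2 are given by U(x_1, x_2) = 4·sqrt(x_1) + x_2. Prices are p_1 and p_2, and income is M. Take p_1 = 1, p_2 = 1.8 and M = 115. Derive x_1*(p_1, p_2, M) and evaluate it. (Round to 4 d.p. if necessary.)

x_1* = 12.96

Set MRS = p_1/p_2: 2·x_1^(−1/2) = p_1/p_2.
Solve: √x_1 = 2·p_2/p_1, so x_1*(p_1,p_2) = (2·p_2/p_1)², and x_2* = (M − p_1·x_1*)/p_2.
Plugging in: x_1* = (2·1.8/1)² = 12.96.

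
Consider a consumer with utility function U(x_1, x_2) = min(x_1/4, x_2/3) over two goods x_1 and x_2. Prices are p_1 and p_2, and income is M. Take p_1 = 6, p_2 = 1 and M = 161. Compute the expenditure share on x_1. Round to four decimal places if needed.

share on x_1 = 0.8889

Demand: x_1*(p_1,p_2,M) = 4·M/(4·p_1 + 3·p_2), x_2* = 3·M/(4·p_1 + 3·p_2).
Here 4·6 + 3·1 = 27, giving x_1* = 23.8519 and x_2* = 17.8889.
Expenditure on x_1: 6·23.8519 = 143.1111; share = 0.8889.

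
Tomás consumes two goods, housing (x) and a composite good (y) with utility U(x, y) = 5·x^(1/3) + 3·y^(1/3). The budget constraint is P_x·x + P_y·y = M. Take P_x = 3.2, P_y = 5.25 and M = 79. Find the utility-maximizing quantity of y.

MU_x ∝ 5·x^(-2/3), MU_y ∝ 3·y^(-2/3), so MRS = (5/3)·(y/x)^(2/3) = P_x/P_y.
Solve for the ratio: y/x = [(3/5)·P_x/P_y]^(1.5).
Substitute y = (y/x)·x into the budget: x* = M/(P_x + P_y·(y/x)).
Numerically y/x = 0.221163, so x* = 79/(3.2 + 5.25·0.221163) = 18.1147 and y* = 0.221163·18.1147 = 4.0063.

y* = 4.0063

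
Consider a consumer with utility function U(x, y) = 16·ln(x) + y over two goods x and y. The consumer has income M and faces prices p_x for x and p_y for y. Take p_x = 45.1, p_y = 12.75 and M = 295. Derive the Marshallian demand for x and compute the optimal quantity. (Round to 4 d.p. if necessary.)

MU_x = 16/x, MU_y = 1. Tangency: 16/x = p_x/p_y.
So x*(p_x,p_y) = 16·p_y/p_x, independent of income; and y* = (M − 16·p_y)/p_y.
At the given prices: x* = 16·12.75/45.1 = 4.5233.

x* = 4.5233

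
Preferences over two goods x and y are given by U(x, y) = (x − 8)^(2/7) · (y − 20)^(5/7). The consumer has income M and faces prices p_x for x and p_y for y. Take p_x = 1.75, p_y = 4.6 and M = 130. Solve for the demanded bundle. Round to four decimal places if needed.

Let x' = x−8, y' = y−20. MRS = (2/5)·y'/x' = p_x/p_y.
Substituting into the budget: x* = 8 + 2/7·(M − 8·p_x − 20·p_y)/p_x, and y* = 20 + 5/7·(…)/p_y.
Discretionary income = 130 − 8·1.75 − 20·4.6 = 24; x* = 8 + 2/7·24/1.75 = 11.9184; y* = 20 + 5/7·24/4.6 = 23.7267.

x* = 11.9184, y* = 23.7267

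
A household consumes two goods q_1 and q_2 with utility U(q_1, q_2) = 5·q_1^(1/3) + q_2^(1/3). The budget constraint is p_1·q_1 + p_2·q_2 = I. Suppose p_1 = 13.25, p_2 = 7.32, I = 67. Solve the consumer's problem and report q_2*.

q_2* = 0.9831

MU_q_1 ∝ 5·q_1^(-2/3), MU_q_2 ∝ q_2^(-2/3), so MRS = 5·(q_2/q_1)^(2/3) = p_1/p_2.
Hence q_2/q_1 = ((1/5)·p_1/p_2)^(1/(2/3)), i.e. raised to the 1.5 power.
With the ratio pinned down, the budget gives q_1* = I/(p_1 + p_2·(q_2/q_1)) and q_2* = (q_2/q_1)·q_1*.
Numerically q_2/q_1 = 0.217822, so q_1* = 67/(13.25 + 7.32·0.217822) = 4.5135 and q_2* = 0.217822·4.5135 = 0.9831.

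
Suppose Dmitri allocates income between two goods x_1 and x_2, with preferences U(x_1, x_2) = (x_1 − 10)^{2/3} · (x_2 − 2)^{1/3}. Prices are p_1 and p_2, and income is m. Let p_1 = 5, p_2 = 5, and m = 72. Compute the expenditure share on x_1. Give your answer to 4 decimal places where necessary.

Let x_1' = x_1−10, x_2' = x_2−2. MRS = 2·x_2'/x_1' = p_1/p_2.
After buying the subsistence bundle (10, 2), a share 2/3 of the remaining income goes to x_1: x_1* = 10 + 2/3·(m − 10p_1 − 2p_2)/p_1.
Discretionary income = 72 − 10·5 − 2·5 = 12; x_1* = 10 + 2/3·12/5 = 11.6; x_2* = 2 + 1/3·12/5 = 2.8.
Expenditure on x_1: 5·11.6 = 58; share = 0.8056.

share on x_1 = 0.8056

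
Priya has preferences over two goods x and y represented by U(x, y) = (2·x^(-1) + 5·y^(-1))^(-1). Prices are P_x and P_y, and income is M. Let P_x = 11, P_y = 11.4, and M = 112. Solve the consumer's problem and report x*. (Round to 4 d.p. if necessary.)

Substitute y = (y/x)·x into the budget: x* = M/(P_x + P_y·(y/x)).
Numerically y/x = 1.553152, so x* = 112/(11 + 11.4·1.553152) = 3.9016.

x* = 3.9016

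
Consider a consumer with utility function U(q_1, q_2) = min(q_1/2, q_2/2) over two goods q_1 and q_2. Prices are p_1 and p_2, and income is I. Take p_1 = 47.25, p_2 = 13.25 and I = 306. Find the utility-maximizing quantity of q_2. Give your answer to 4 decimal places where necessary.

q_2* = 5.0579

Leontief preferences: the optimum is at the kink where q_1/2 = q_2/2, i.e. q_2 = q_1.
Budget: p_1·q_1 + p_2·q_1 = I, so (2·p_1 + 2·p_2)·q_1 = 2·I.
Demand: q_1*(p_1,p_2,I) = 2·I/(2·p_1 + 2·p_2), q_2* = 2·I/(2·p_1 + 2·p_2).
Here 2·47.25 + 2·13.25 = 121, giving q_2* = 5.0579.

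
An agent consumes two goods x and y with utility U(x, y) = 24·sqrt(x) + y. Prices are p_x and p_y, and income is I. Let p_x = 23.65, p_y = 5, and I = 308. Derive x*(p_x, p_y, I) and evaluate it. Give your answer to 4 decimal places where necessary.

Utility is quasi-linear in y; the FOC for x is 12/√x = p_x/p_y.
Solve: √x = 12·p_y/p_x, so x*(p_x,p_y) = (12·p_y/p_x)², and y* = (I − p_x·x*)/p_y.
Plugging in: x* = (12·5/23.65)² = 6.4364.

x* = 6.4364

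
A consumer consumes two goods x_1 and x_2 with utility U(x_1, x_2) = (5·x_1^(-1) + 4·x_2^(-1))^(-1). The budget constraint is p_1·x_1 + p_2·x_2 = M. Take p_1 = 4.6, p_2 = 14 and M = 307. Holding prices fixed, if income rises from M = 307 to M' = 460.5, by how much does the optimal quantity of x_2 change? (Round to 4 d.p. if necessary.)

MRS = MU_x_1/MU_x_2 = (5/4)·(x_2/x_1)^(2). Set equal to p_1/p_2.
Hence x_2/x_1 = ((4/5)·p_1/p_2)^(1/(2)), i.e. raised to the 0.5 power.
With the ratio pinned down, the budget gives x_1* = M/(p_1 + p_2·(x_2/x_1)) and x_2* = (x_2/x_1)·x_1*.
Numerically x_2/x_1 = 0.512696, so x_1* = 307/(4.6 + 14·0.512696) = 26.0661 and x_2* = 0.512696·26.0661 = 13.364.
At M' = 460.5: x_2* = 20.046. Change: 20.046 − 13.364 = 6.682.

Δx_2* = 6.682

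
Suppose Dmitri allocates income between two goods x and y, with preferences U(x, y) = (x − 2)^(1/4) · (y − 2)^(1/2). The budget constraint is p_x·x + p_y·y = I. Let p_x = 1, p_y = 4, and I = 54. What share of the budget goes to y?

share on y = 0.6914

Discretionary income = 54 − 2·1 − 2·4 = 44; x* = 2 + 1/3·44/1 = 16.6667; y* = 2 + 2/3·44/4 = 9.3333.
Expenditure on y: 4·9.3333 = 37.3333; share = 0.6914.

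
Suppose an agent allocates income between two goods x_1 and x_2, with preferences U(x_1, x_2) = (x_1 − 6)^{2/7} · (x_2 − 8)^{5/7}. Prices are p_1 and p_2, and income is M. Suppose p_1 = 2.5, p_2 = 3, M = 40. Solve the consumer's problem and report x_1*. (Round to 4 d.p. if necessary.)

x_1* = 6.1143

This is Cobb-Douglas in (x_1−6, x_2−8): tangency gives 2/7·p_2·(x_2−8) = 5/7·p_1·(x_1−6).
After buying the subsistence bundle (6, 8), a share 2/7 of the remaining income goes to x_1: x_1* = 6 + 2/7·(M − 6p_1 − 8p_2)/p_1.
Discretionary income = 40 − 6·2.5 − 8·3 = 1; x_1* = 6 + 2/7·1/2.5 = 6.1143.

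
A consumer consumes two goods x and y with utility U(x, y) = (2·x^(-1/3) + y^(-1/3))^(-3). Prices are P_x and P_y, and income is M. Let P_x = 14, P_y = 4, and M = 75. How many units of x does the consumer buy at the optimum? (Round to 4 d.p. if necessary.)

x* = 3.7339

From the CES first-order condition, 2·(y/x)^(4/3) = P_x/P_y.
Hence y/x = ((1/2)·P_x/P_y)^(1/(4/3)), i.e. raised to the 0.75 power.
Substitute y = (y/x)·x into the budget: x* = M/(P_x + P_y·(y/x)).
Numerically y/x = 1.521523, so x* = 75/(14 + 4·1.521523) = 3.7339.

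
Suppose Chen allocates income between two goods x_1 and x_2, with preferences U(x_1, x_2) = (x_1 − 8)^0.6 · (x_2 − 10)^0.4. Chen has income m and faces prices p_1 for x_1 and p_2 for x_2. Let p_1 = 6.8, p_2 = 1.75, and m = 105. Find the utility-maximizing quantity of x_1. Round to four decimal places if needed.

x_1* = 10.9206

Substituting into the budget: x_1* = 8 + 0.6·(m − 8·p_1 − 10·p_2)/p_1, and x_2* = 10 + 0.4·(…)/p_2.
Discretionary income = 105 − 8·6.8 − 10·1.75 = 33.1; x_1* = 8 + 0.6·33.1/6.8 = 10.9206.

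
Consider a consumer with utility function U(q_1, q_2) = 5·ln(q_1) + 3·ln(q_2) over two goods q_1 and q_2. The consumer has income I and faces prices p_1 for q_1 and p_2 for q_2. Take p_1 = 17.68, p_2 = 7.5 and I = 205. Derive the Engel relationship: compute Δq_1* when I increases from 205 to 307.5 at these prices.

MU_q_1/MU_q_2 = (5·q_2)/(3·q_1); tangency sets this equal to p_1/p_2.
So 5·p_2·q_2 = 3·p_1·q_1; combined with the budget, a share 0.625 of income goes to q_1.
Demand: q_1*(p_1,p_2,I) = 0.625·I/p_1 and q_2* = 0.375·I/p_2.
At p_1=17.68, p_2=7.5, I=205: q_1* = 0.625·205/17.68 = 7.2469.
At I' = 307.5: q_1* = 10.8703. Change: 10.8703 − 7.2469 = 3.6234.

Δq_1* = 3.6234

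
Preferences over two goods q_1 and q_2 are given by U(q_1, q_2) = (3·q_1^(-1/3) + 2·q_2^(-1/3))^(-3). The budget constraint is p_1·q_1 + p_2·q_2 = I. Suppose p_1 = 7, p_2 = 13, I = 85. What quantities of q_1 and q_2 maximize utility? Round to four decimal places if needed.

q_1* = 6.5239, q_2* = 3.0256

MU_q_1 ∝ 3·q_1^(-4/3), MU_q_2 ∝ 2·q_2^(-4/3), so MRS = (3/2)·(q_2/q_1)^(4/3) = p_1/p_2.
Solve for the ratio: q_2/q_1 = [(2/3)·p_1/p_2]^(0.75).
Substitute q_2 = (q_2/q_1)·q_1 into the budget: q_1* = I/(p_1 + p_2·(q_2/q_1)).
Numerically q_2/q_1 = 0.463765, so q_1* = 85/(7 + 13·0.463765) = 6.5239 and q_2* = 0.463765·6.5239 = 3.0256.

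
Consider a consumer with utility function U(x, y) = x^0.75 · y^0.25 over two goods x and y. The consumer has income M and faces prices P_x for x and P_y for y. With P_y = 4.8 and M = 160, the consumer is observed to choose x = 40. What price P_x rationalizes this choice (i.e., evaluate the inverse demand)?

P_x = 3

Tangency: MRS = 3·y/x = P_x/P_y.
So 0.75·P_y·y = 0.25·P_x·x; combined with the budget, a share 0.75 of income goes to x.
Demand: x*(P_x,P_y,M) = 0.75·M/P_x and y* = 0.25·M/P_y.
Set x* = 40 in the demand function and solve for P_x: P_x = 3.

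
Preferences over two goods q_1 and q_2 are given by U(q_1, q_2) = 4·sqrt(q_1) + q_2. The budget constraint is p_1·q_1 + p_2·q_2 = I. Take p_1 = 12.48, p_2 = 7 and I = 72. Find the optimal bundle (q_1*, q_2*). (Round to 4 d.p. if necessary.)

q_1* = 1.2584, q_2* = 8.0421

MU_q_1 = 2/√q_1, MU_q_2 = 1. Tangency: 2/√q_1 = p_1/p_2.
Thus q_1* = (2·p_2/p_1)² — independent of I — with the rest of income spent on q_2.
Plugging in: q_1* = (2·7/12.48)² = 1.2584, q_2* = 8.0421.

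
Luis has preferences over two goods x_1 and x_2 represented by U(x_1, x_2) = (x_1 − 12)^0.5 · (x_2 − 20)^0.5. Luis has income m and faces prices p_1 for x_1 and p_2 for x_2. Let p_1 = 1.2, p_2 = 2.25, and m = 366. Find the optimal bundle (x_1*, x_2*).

Let x_1' = x_1−12, x_2' = x_2−20. MRS = x_2'/x_1' = p_1/p_2.
After buying the subsistence bundle (12, 20), a share 0.5 of the remaining income goes to x_1: x_1* = 12 + 0.5·(m − 12p_1 − 20p_2)/p_1.
Discretionary income = 366 − 12·1.2 − 20·2.25 = 306.6; x_1* = 12 + 0.5·306.6/1.2 = 139.75; x_2* = 20 + 0.5·306.6/2.25 = 88.1333.

x_1* = 139.75, x_2* = 88.1333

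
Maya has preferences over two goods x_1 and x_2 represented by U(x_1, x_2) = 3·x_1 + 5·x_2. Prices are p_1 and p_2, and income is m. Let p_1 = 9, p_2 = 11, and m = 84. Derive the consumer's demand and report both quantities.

x_1* = 0, x_2* = 7.6364

Perfect substitutes: compare marginal utility per dollar. 3/p_1 vs 5/p_2 → 0.3333 vs 0.4545.
x_2 gives more utility per dollar, so spend all income on x_2: x_2* = m/p_2, x_1* = 0.
Numerically: x_1* = 0, x_2* = 7.6364.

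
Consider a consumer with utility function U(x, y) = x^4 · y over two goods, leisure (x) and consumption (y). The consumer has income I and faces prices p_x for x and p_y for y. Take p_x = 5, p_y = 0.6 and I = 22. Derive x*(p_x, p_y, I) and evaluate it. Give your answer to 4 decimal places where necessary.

x* = 3.52

At p_x=5, p_y=0.6, I=22: x* = 0.8·22/5 = 3.52.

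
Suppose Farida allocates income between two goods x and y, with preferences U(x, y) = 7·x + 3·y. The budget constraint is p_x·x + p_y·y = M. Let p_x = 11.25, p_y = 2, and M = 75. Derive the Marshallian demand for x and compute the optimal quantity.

Linear utility — the consumer picks whichever good has higher MU/price: 7/11.25 = 0.6222 vs 3/2 = 1.5.
y gives more utility per dollar, so spend all income on y: y* = M/p_y, x* = 0.
Numerically: x* = 0, y* = 37.5.

x* = 0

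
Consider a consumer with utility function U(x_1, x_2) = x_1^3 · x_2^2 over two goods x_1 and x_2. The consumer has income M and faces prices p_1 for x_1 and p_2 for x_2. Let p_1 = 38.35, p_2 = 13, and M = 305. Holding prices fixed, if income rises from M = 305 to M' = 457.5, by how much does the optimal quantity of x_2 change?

Δx_2* = 4.6923

MU_x_1/MU_x_2 = (3·x_2)/(2·x_1); tangency sets this equal to p_1/p_2.
Rearranging, p_2·x_2 = (2/3)·p_1·x_1. Substituting into the budget gives p_1·x_1·(1 + (2/3)) = M.
Demand: x_1*(p_1,p_2,M) = 0.6·M/p_1 and x_2* = 0.4·M/p_2.
At p_1=38.35, p_2=13, M=305: x_2* = 0.4·305/13 = 9.3846.
At M' = 457.5: x_2* = 14.0769. Change: 14.0769 − 9.3846 = 4.6923.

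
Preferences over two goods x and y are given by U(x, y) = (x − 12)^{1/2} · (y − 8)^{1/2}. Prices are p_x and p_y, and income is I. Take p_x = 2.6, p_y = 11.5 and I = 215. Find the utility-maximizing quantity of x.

MRS = (y−8)/(x−12). Tangency with p_x/p_y gives y−8 = (p_x/p_y)·(x−12).
After buying the subsistence bundle (12, 8), a share 0.5 of the remaining income goes to x: x* = 12 + 0.5·(I − 12p_x − 8p_y)/p_x.
Discretionary income = 215 − 12·2.6 − 8·11.5 = 91.8; x* = 12 + 0.5·91.8/2.6 = 29.6538.

x* = 29.6538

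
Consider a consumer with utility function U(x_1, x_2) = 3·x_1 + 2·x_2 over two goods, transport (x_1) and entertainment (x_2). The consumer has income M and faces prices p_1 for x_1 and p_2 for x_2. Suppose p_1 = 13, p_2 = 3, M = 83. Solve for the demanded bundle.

x_1* = 0, x_2* = 27.6667

Numerically: x_1* = 0, x_2* = 27.6667.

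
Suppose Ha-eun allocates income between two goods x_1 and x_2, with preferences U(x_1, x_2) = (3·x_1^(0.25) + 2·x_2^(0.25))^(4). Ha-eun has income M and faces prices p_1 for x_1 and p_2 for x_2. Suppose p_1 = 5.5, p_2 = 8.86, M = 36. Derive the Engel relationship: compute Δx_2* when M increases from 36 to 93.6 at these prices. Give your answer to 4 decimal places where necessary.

From the CES first-order condition, (3/2)·(x_2/x_1)^(0.75) = p_1/p_2.
Solve for the ratio: x_2/x_1 = [(2/3)·p_1/p_2]^(4/3).
Substitute x_2 = (x_2/x_1)·x_1 into the budget: x_1* = M/(p_1 + p_2·(x_2/x_1)).
Numerically x_2/x_1 = 0.308402, so x_1* = 36/(5.5 + 8.86·0.308402) = 4.3729 and x_2* = 0.308402·4.3729 = 1.3486.
At M' = 93.6: x_2* = 3.5064. Change: 3.5064 − 1.3486 = 2.1578.

Δx_2* = 2.1578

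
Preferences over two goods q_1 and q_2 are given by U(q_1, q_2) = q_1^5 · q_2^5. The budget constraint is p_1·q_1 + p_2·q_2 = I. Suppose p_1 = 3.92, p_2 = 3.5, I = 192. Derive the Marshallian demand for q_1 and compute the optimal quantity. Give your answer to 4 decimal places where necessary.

q_1* = 24.4898

Demand: q_1*(p_1,p_2,I) = 0.5·I/p_1 and q_2* = 0.5·I/p_2.
At p_1=3.92, p_2=3.5, I=192: q_1* = 0.5·192/3.92 = 24.4898.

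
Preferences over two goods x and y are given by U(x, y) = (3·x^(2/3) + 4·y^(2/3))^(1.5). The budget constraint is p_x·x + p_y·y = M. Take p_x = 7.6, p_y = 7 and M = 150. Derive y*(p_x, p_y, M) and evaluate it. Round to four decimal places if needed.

y* = 15.7808

MRS = MU_x/MU_y = (3/4)·(y/x)^(1/3). Set equal to p_x/p_y.
Hence y/x = ((4/3)·p_x/p_y)^(1/(1/3)), i.e. raised to the 3 power.
Substitute y = (y/x)·x into the budget: x* = M/(p_x + p_y·(y/x)).
Numerically y/x = 3.033632, so x* = 150/(7.6 + 7·3.033632) = 5.2019 and y* = 3.033632·5.2019 = 15.7808.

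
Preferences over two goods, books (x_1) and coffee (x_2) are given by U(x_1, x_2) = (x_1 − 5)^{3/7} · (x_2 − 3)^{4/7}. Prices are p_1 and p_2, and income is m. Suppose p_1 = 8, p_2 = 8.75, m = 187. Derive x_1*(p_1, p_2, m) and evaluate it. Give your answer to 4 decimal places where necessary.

x_1* = 11.4688

This is Cobb-Douglas in (x_1−5, x_2−3): tangency gives 3/7·p_2·(x_2−3) = 4/7·p_1·(x_1−5).
Substituting into the budget: x_1* = 5 + 3/7·(m − 5·p_1 − 3·p_2)/p_1, and x_2* = 3 + 4/7·(…)/p_2.
Discretionary income = 187 − 5·8 − 3·8.75 = 120.75; x_1* = 5 + 3/7·120.75/8 = 11.4688.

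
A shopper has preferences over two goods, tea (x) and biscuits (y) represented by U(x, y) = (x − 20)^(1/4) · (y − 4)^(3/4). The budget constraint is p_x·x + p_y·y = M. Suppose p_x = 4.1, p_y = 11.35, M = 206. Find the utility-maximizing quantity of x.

x* = 24.7927

Discretionary income = 206 − 20·4.1 − 4·11.35 = 78.6; x* = 20 + 0.25·78.6/4.1 = 24.7927.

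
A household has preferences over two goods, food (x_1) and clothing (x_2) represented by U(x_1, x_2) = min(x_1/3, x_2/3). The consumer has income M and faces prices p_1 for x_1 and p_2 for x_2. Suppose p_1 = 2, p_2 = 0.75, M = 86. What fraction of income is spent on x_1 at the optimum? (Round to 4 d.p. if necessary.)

With perfect complements, no substitution: consume in ratio x_1:x_2 = 3:3.
Budget: p_1·x_1 + p_2·x_1 = M, so (3·p_1 + 3·p_2)·x_1 = 3·M.
Demand: x_1*(p_1,p_2,M) = 3·M/(3·p_1 + 3·p_2), x_2* = 3·M/(3·p_1 + 3·p_2).
Here 3·2 + 3·0.75 = 8.25, giving x_1* = 31.2727 and x_2* = 31.2727.
Expenditure on x_1: 2·31.2727 = 62.5455; share = 0.7273.

share on x_1 = 0.7273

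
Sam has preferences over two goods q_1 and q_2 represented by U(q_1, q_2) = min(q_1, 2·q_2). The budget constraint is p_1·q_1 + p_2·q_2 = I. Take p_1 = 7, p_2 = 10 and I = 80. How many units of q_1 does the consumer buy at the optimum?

q_1* = 6.6667

With perfect complements, no substitution: consume in ratio q_1:q_2 = 2:1.
Budget: p_1·q_1 + p_2·(1/2)·q_1 = I, so (2·p_1 + p_2)·q_1 = 2·I.
Demand: q_1*(p_1,p_2,I) = 2·I/(2·p_1 + p_2), q_2* = I/(2·p_1 + p_2).
Here 2·7 + 10 = 24, giving q_1* = 6.6667.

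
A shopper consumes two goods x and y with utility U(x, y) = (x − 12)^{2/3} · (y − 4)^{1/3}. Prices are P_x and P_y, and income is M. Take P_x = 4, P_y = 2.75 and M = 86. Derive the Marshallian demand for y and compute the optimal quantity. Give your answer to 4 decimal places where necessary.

Substituting into the budget: x* = 12 + 2/3·(M − 12·P_x − 4·P_y)/P_x, and y* = 4 + 1/3·(…)/P_y.
Discretionary income = 86 − 12·4 − 4·2.75 = 27; y* = 4 + 1/3·27/2.75 = 7.2727.

y* = 7.2727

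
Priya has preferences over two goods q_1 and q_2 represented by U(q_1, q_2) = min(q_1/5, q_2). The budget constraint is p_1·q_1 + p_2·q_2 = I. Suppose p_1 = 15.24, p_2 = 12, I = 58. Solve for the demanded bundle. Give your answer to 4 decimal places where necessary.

q_1* = 3.288, q_2* = 0.6576

Demand: q_1*(p_1,p_2,I) = 5·I/(5·p_1 + p_2), q_2* = I/(5·p_1 + p_2).
Here 5·15.24 + 12 = 88.2, giving q_1* = 3.288 and q_2* = 0.6576.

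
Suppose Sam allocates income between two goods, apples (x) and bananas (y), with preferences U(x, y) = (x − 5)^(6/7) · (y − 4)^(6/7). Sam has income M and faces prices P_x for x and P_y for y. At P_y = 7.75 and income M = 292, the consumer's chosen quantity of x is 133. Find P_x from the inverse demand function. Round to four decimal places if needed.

P_x = 1

MRS = (y−4)/(x−5). Tangency with P_x/P_y gives y−4 = (P_x/P_y)·(x−5).
After buying the subsistence bundle (5, 4), a share 0.5 of the remaining income goes to x: x* = 5 + 0.5·(M − 5P_x − 4P_y)/P_x.
Set x* = 133 in the demand function and solve for P_x: P_x = 1.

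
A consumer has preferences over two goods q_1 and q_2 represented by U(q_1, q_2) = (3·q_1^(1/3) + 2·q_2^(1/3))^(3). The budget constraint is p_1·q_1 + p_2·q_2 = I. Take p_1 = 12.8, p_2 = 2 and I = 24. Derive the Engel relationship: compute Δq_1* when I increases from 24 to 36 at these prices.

Δq_1* = 0.3944

From the CES first-order condition, (3/2)·(q_2/q_1)^(2/3) = p_1/p_2.
Hence q_2/q_1 = ((2/3)·p_1/p_2)^(1/(2/3)), i.e. raised to the 1.5 power.
With the ratio pinned down, the budget gives q_1* = I/(p_1 + p_2·(q_2/q_1)) and q_2* = (q_2/q_1)·q_1*.
Numerically q_2/q_1 = 8.813189, so q_1* = 24/(12.8 + 2·8.813189) = 0.7888.
At I' = 36: q_1* = 1.1832. Change: 1.1832 − 0.7888 = 0.3944.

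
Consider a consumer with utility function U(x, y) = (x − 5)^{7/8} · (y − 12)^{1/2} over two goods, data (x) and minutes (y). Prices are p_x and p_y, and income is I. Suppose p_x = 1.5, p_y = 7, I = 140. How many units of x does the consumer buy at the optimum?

This is Cobb-Douglas in (x−5, y−12): tangency gives 0.875·p_y·(y−12) = 0.5·p_x·(x−5).
After buying the subsistence bundle (5, 12), a share 7/11 of the remaining income goes to x: x* = 5 + 7/11·(I − 5p_x − 12p_y)/p_x.
Discretionary income = 140 − 5·1.5 − 12·7 = 48.5; x* = 5 + 7/11·48.5/1.5 = 25.5758.

x* = 25.5758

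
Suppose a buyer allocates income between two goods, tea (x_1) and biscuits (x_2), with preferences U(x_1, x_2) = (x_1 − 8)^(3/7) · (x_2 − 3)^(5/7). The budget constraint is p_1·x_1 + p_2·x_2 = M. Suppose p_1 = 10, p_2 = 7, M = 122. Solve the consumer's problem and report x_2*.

MRS = (3/5)·(x_2−3)/(x_1−8). Tangency with p_1/p_2 gives x_2−3 = (5/3)·(p_1/p_2)·(x_1−8).
Substituting into the budget: x_1* = 8 + 0.375·(M − 8·p_1 − 3·p_2)/p_1, and x_2* = 3 + 0.625·(…)/p_2.
Discretionary income = 122 − 8·10 − 3·7 = 21; x_2* = 3 + 0.625·21/7 = 4.875.

x_2* = 4.875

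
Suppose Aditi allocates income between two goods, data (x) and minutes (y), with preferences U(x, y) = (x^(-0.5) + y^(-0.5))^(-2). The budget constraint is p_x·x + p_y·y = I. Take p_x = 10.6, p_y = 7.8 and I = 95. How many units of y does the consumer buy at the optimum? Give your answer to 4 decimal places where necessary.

y* = 5.7787

MRS = MU_x/MU_y = (y/x)^(1.5). Set equal to p_x/p_y.
Hence y/x = (p_x/p_y)^(1/(1.5)), i.e. raised to the 2/3 power.
With the ratio pinned down, the budget gives x* = I/(p_x + p_y·(y/x)) and y* = (y/x)·x*.
Numerically y/x = 1.226895, so x* = 95/(10.6 + 7.8·1.226895) = 4.71 and y* = 1.226895·4.71 = 5.7787.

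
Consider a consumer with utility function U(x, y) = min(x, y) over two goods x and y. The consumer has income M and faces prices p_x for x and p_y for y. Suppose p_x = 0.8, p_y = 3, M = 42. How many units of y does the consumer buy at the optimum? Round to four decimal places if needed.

y* = 11.0526

Demand: x*(p_x,p_y,M) = M/(p_x + p_y), y* = M/(p_x + p_y).
Here 0.8 + 3 = 3.8, giving y* = 11.0526.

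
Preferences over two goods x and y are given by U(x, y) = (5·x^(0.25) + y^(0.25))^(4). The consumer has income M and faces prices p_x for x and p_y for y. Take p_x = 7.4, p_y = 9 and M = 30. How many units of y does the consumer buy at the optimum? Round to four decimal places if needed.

y* = 0.3292

From the CES first-order condition, 5·(y/x)^(0.75) = p_x/p_y.
Hence y/x = ((1/5)·p_x/p_y)^(1/(0.75)), i.e. raised to the 4/3 power.
With the ratio pinned down, the budget gives x* = M/(p_x + p_y·(y/x)) and y* = (y/x)·x*.
Numerically y/x = 0.090093, so x* = 30/(7.4 + 9·0.090093) = 3.6537 and y* = 0.090093·3.6537 = 0.3292.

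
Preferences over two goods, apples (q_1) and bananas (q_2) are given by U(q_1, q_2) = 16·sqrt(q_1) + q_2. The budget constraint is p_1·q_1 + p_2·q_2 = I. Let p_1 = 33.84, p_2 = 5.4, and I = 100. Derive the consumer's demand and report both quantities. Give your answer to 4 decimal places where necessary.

q_1* = 1.6297, q_2* = 8.3058

Solve: √q_1 = 8·p_2/p_1, so q_1*(p_1,p_2) = (8·p_2/p_1)², and q_2* = (I − p_1·q_1*)/p_2.
Plugging in: q_1* = (8·5.4/33.84)² = 1.6297, q_2* = 8.3058.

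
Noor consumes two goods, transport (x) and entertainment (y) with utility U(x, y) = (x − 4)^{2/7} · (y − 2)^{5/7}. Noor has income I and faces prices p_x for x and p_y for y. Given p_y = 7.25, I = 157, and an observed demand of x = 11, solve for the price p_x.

MRS = (2/5)·(y−2)/(x−4). Tangency with p_x/p_y gives y−2 = (5/2)·(p_x/p_y)·(x−4).
After buying the subsistence bundle (4, 2), a share 2/7 of the remaining income goes to x: x* = 4 + 2/7·(I − 4p_x − 2p_y)/p_x.
Set x* = 11 in the demand function and solve for p_x: p_x = 5.

p_x = 5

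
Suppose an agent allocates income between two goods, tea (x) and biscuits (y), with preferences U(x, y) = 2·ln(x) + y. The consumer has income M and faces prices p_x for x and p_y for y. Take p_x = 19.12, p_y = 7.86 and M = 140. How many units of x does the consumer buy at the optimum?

x* = 0.8222

So x*(p_x,p_y) = 2·p_y/p_x, independent of income; and y* = (M − 2·p_y)/p_y.
At the given prices: x* = 2·7.86/19.12 = 0.8222.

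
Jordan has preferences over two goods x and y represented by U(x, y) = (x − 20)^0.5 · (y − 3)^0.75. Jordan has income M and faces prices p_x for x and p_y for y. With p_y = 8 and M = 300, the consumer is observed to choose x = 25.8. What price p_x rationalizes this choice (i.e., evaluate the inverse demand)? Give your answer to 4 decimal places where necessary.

Let x' = x−20, y' = y−3. MRS = (2/3)·y'/x' = p_x/p_y.
After buying the subsistence bundle (20, 3), a share 0.4 of the remaining income goes to x: x* = 20 + 0.4·(M − 20p_x − 3p_y)/p_x.
Set x* = 25.8 in the demand function and solve for p_x: p_x = 8.

p_x = 8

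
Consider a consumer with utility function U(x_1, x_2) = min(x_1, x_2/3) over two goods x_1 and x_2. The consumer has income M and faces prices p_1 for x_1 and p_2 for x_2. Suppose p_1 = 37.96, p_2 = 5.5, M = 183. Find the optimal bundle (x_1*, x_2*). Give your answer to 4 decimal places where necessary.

x_1* = 3.3603, x_2* = 10.0808

With perfect complements, no substitution: consume in ratio x_1:x_2 = 1:3.
Budget: p_1·x_1 + p_2·3·x_1 = M, so (p_1 + 3·p_2)·x_1 = M.
Demand: x_1*(p_1,p_2,M) = M/(p_1 + 3·p_2), x_2* = 3·M/(p_1 + 3·p_2).
Here 37.96 + 3·5.5 = 54.46, giving x_1* = 3.3603 and x_2* = 10.0808.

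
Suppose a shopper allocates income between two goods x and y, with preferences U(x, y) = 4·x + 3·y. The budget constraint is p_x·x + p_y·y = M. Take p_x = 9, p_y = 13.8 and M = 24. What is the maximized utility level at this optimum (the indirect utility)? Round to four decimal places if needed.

x gives more utility per dollar, so spend all income on x: x* = M/p_x, y* = 0.
Numerically: x* = 2.6667, y* = 0.
Utility at the optimum: U(2.6667, 0) = 10.6667.

V = 10.6667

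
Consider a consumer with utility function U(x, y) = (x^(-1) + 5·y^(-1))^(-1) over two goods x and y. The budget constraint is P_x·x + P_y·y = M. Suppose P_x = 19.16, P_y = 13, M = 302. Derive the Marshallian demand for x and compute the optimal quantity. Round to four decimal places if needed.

MU_x ∝ x^(-2), MU_y ∝ 5·y^(-2), so MRS = (1/5)·(y/x)^(2) = P_x/P_y.
Solve for the ratio: y/x = [5·P_x/P_y]^(0.5).
Substitute y = (y/x)·x into the budget: x* = M/(P_x + P_y·(y/x)).
Numerically y/x = 2.714633, so x* = 302/(19.16 + 13·2.714633) = 5.5463.

x* = 5.5463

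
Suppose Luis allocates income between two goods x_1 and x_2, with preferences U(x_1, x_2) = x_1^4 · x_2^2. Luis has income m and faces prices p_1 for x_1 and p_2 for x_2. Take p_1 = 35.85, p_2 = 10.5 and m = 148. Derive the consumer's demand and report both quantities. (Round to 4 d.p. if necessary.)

Demand: x_1*(p_1,p_2,m) = 2/3·m/p_1 and x_2* = 1/3·m/p_2.
At p_1=35.85, p_2=10.5, m=148: x_1* = 2/3·148/35.85 = 2.7522, x_2* = 4.6984.

x_1* = 2.7522, x_2* = 4.6984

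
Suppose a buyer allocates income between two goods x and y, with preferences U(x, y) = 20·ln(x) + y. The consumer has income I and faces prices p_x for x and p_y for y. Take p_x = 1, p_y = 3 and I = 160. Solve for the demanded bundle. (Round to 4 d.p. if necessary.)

At the given prices: x* = 20·3/1 = 60, and y* = 33.3333.

x* = 60, y* = 33.3333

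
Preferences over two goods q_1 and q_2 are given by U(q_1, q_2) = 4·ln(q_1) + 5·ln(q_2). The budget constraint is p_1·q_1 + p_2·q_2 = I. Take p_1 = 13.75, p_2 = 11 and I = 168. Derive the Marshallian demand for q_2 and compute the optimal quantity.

q_2* = 8.4848

Tangency: MRS = (4/5)·q_2/q_1 = p_1/p_2.
So 4·p_2·q_2 = 5·p_1·q_1; combined with the budget, a share 4/9 of income goes to q_1.
Demand: q_1*(p_1,p_2,I) = 4/9·I/p_1 and q_2* = 5/9·I/p_2.
At p_1=13.75, p_2=11, I=168: q_2* = 5/9·168/11 = 8.4848.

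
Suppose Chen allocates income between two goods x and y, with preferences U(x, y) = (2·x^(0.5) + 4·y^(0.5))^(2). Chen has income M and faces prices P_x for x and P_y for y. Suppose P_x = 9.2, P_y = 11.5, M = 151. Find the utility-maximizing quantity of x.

x* = 3.9079

MU_x ∝ 2·x^(-0.5), MU_y ∝ 4·y^(-0.5), so MRS = (1/2)·(y/x)^(0.5) = P_x/P_y.
Hence y/x = (2·P_x/P_y)^(1/(0.5)), i.e. raised to the 2 power.
With the ratio pinned down, the budget gives x* = M/(P_x + P_y·(y/x)) and y* = (y/x)·x*.
Numerically y/x = 2.56, so x* = 151/(9.2 + 11.5·2.56) = 3.9079.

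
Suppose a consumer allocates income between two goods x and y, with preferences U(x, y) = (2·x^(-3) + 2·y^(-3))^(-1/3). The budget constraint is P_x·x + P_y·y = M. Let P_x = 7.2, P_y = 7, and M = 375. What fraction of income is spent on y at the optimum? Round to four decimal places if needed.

From the CES first-order condition, (y/x)^(4) = P_x/P_y.
Solve for the ratio: y/x = [P_x/P_y]^(0.25).
Substitute y = (y/x)·x into the budget: x* = M/(P_x + P_y·(y/x)).
Numerically y/x = 1.007068, so x* = 375/(7.2 + 7·1.007068) = 26.3168 and y* = 1.007068·26.3168 = 26.5028.
Expenditure on y: 7·26.5028 = 185.5193; share = 0.4947.

share on y = 0.4947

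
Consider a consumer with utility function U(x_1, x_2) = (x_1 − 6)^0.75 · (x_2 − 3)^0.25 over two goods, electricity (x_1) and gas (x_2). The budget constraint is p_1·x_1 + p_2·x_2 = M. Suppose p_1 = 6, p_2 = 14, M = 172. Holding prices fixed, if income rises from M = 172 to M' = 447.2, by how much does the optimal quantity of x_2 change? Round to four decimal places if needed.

Δx_2* = 4.9143

Discretionary income = 172 − 6·6 − 3·14 = 94; x_2* = 3 + 0.25·94/14 = 4.6786.
At M' = 447.2: x_2* = 9.5929. Change: 9.5929 − 4.6786 = 4.9143.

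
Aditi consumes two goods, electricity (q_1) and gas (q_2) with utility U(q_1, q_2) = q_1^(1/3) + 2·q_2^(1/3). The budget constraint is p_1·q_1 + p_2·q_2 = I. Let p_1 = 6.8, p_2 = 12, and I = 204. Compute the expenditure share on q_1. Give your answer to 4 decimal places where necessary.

share on q_1 = 0.3196

MRS = MU_q_1/MU_q_2 = (1/2)·(q_2/q_1)^(2/3). Set equal to p_1/p_2.
Solve for the ratio: q_2/q_1 = [2·p_1/p_2]^(1.5).
With the ratio pinned down, the budget gives q_1* = I/(p_1 + p_2·(q_2/q_1)) and q_2* = (q_2/q_1)·q_1*.
Numerically q_2/q_1 = 1.206525, so q_1* = 204/(6.8 + 12·1.206525) = 9.5872 and q_2* = 1.206525·9.5872 = 11.5672.
Expenditure on q_1: 6.8·9.5872 = 65.1932; share = 0.3196.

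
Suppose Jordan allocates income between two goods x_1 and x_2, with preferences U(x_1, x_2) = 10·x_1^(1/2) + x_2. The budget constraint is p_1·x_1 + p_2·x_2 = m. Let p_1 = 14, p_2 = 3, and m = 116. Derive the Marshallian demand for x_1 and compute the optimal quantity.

x_1* = 1.148

MU_x_1 = 5/√x_1, MU_x_2 = 1. Tangency: 5/√x_1 = p_1/p_2.
Thus x_1* = (5·p_2/p_1)² — independent of m — with the rest of income spent on x_2.
Plugging in: x_1* = (5·3/14)² = 1.148.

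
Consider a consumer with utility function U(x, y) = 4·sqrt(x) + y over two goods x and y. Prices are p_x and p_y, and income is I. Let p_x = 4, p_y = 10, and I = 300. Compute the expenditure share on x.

share on x = 0.3333

Utility is quasi-linear in y; the FOC for x is 2/√x = p_x/p_y.
Thus x* = (2·p_y/p_x)² — independent of I — with the rest of income spent on y.
Plugging in: x* = (2·10/4)² = 25, y* = 20.
Expenditure on x: 4·25 = 100; share = 0.3333.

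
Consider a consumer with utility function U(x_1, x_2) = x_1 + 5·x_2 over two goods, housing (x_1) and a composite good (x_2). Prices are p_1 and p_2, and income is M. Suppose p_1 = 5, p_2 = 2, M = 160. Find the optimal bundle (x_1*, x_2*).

Perfect substitutes: compare marginal utility per dollar. 1/p_1 vs 5/p_2 → 0.2 vs 2.5.
x_2 gives more utility per dollar, so spend all income on x_2: x_2* = M/p_2, x_1* = 0.
Numerically: x_1* = 0, x_2* = 80.

x_1* = 0, x_2* = 80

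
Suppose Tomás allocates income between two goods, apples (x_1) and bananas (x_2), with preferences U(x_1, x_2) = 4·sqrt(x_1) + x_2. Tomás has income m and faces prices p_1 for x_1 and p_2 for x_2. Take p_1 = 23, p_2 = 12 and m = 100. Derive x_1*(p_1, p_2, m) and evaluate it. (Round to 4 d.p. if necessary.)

Plugging in: x_1* = (2·12/23)² = 1.0888.

x_1* = 1.0888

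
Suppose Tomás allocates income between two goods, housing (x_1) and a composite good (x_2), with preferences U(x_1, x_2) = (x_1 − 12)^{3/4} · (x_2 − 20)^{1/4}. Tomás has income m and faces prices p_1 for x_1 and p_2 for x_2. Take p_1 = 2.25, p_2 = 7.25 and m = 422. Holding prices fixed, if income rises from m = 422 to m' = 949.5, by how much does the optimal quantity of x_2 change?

Discretionary income = 422 − 12·2.25 − 20·7.25 = 250; x_2* = 20 + 0.25·250/7.25 = 28.6207.
At m' = 949.5: x_2* = 46.8103. Change: 46.8103 − 28.6207 = 18.1897.

Δx_2* = 18.1897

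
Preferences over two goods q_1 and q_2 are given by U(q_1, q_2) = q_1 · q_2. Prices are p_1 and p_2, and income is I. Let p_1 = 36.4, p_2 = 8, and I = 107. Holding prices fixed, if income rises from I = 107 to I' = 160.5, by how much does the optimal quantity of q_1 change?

At p_1=36.4, p_2=8, I=107: q_1* = 0.5·107/36.4 = 1.4698.
At I' = 160.5: q_1* = 2.2047. Change: 2.2047 − 1.4698 = 0.7349.

Δq_1* = 0.7349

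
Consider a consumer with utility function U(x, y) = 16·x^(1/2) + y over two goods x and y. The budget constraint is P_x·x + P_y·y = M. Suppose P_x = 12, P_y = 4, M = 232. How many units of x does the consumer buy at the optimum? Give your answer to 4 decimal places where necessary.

x* = 7.1111

Set MRS = P_x/P_y: 8·x^(−1/2) = P_x/P_y.
Solve: √x = 8·P_y/P_x, so x*(P_x,P_y) = (8·P_y/P_x)², and y* = (M − P_x·x*)/P_y.
Plugging in: x* = (8·4/12)² = 7.1111.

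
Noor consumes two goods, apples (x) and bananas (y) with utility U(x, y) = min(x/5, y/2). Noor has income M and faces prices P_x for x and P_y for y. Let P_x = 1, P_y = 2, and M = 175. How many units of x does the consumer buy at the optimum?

x* = 97.2222

Demand: x*(P_x,P_y,M) = 5·M/(5·P_x + 2·P_y), y* = 2·M/(5·P_x + 2·P_y).
Here 5·1 + 2·2 = 9, giving x* = 97.2222.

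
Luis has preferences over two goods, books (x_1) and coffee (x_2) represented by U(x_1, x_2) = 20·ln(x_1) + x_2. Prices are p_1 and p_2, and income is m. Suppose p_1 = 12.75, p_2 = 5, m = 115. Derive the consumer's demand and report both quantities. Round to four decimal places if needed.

x_1* = 7.8431, x_2* = 3

MU_x_1 = 20/x_1, MU_x_2 = 1. Tangency: 20/x_1 = p_1/p_2.
So x_1*(p_1,p_2) = 20·p_2/p_1, independent of income; and x_2* = (m − 20·p_2)/p_2.
At the given prices: x_1* = 20·5/12.75 = 7.8431, and x_2* = 3.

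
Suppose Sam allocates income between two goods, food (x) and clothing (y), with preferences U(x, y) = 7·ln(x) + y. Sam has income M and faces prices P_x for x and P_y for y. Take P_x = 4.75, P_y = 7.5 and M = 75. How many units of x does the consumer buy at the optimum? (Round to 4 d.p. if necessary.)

x* = 11.0526

Set MRS = P_x/P_y: (7/x)/1 = P_x/P_y.
So x*(P_x,P_y) = 7·P_y/P_x, independent of income; and y* = (M − 7·P_y)/P_y.
At the given prices: x* = 7·7.5/4.75 = 11.0526.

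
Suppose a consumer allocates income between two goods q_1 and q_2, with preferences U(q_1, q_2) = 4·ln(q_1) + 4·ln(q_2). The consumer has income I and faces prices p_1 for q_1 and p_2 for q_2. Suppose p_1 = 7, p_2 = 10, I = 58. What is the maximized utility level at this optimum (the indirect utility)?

V = 9.9444

The MRS is q_2/q_1. Set MRS = p_1/p_2.
Rearranging, p_2·q_2 = p_1·q_1. Substituting into the budget gives p_1·q_1·(1 + 1) = I.
Demand: q_1*(p_1,p_2,I) = 0.5·I/p_1 and q_2* = 0.5·I/p_2.
At p_1=7, p_2=10, I=58: q_1* = 0.5·58/7 = 4.1429, q_2* = 2.9.
Utility at the optimum: U(4.1429, 2.9) = 9.9444.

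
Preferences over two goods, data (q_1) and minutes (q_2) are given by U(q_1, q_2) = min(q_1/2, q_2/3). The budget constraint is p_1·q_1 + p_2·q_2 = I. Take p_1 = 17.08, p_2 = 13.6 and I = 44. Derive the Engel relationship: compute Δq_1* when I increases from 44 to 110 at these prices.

With perfect complements, no substitution: consume in ratio q_1:q_2 = 2:3.
Budget: p_1·q_1 + p_2·(3/2)·q_1 = I, so (2·p_1 + 3·p_2)·q_1 = 2·I.
Demand: q_1*(p_1,p_2,I) = 2·I/(2·p_1 + 3·p_2), q_2* = 3·I/(2·p_1 + 3·p_2).
Here 2·17.08 + 3·13.6 = 74.96, giving q_1* = 1.174.
At I' = 110: q_1* = 2.9349. Change: 2.9349 − 1.174 = 1.7609.

Δq_1* = 1.7609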